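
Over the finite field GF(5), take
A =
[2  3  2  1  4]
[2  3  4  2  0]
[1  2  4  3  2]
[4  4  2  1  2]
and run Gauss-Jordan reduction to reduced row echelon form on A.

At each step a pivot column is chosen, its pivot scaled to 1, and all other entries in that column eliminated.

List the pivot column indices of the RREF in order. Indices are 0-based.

pivot columns: 0, 1, 2, 3

step 1: normalize row 0 (÷2) = (1, 4, 1, 3, 2)
  row 1: subtract 2×row0 = (0, 0, 2, 1, 1)
  row 2: subtract 1×row0 = (0, 3, 3, 0, 0)
  row 3: subtract 4×row0 = (0, 3, 3, 4, 4)
step 2: exchange rows 1,2
step 2: normalize row 1 (÷3) = (0, 1, 1, 0, 0)
  row 0: subtract 4×row1 = (1, 0, 2, 3, 2)
  row 3: subtract 3×row1 = (0, 0, 0, 4, 4)
step 3: normalize row 2 (÷2) = (0, 0, 1, 3, 3)
  row 0: subtract 2×row2 = (1, 0, 0, 2, 1)
  row 1: subtract 1×row2 = (0, 1, 0, 2, 2)
step 4: normalize row 3 (÷4) = (0, 0, 0, 1, 1)
  row 0: subtract 2×row3 = (1, 0, 0, 0, 4)
  row 1: subtract 2×row3 = (0, 1, 0, 0, 0)
  row 2: subtract 3×row3 = (0, 0, 1, 0, 0)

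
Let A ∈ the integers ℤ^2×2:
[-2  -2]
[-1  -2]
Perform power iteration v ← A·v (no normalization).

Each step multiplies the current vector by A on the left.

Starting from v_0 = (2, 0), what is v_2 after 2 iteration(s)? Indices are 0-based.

v_0 = (2, 0).
v_1 = A·v_0 = (-4, -2).
v_2 = A·v_1 = (12, 8).

v_2 = (12, 8)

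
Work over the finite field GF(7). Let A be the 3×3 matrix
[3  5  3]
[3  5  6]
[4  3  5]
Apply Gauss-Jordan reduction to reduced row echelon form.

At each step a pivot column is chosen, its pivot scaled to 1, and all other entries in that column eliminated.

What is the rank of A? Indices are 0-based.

rank = 3

[1] R0 /= 3  ⇒  (1, 4, 1)
     R1 -= 3·R0  ⇒  (0, 0, 3)
     R2 -= 4·R0  ⇒  (0, 1, 1)
[2] R1 <-> R2
[2] R1 /= 1  ⇒  (0, 1, 1)
     R0 -= 4·R1  ⇒  (1, 0, 4)
[3] R2 /= 3  ⇒  (0, 0, 1)
     R0 -= 4·R2  ⇒  (1, 0, 0)
     R1 -= 1·R2  ⇒  (0, 1, 0)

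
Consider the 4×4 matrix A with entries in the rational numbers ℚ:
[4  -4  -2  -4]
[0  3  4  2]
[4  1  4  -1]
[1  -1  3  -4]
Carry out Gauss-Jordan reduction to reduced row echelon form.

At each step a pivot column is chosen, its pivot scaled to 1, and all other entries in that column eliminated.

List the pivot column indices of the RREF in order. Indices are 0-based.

pivot columns: 0, 1, 2, 3

pivot(0,0)=4: scale R0 → (1, -1, -1/2, -1)
  clear (2,0): R2 −= (4)R0 → (0, 5, 6, 3)
  clear (3,0): R3 −= (1)R0 → (0, 0, 7/2, -3)
pivot(1,1)=3: scale R1 → (0, 1, 4/3, 2/3)
  clear (0,1): R0 −= (-1)R1 → (1, 0, 5/6, -1/3)
  clear (2,1): R2 −= (5)R1 → (0, 0, -2/3, -1/3)
pivot(2,2)=-2/3: scale R2 → (0, 0, 1, 1/2)
  clear (0,2): R0 −= (5/6)R2 → (1, 0, 0, -3/4)
  clear (1,2): R1 −= (4/3)R2 → (0, 1, 0, 0)
  clear (3,2): R3 −= (7/2)R2 → (0, 0, 0, -19/4)
pivot(3,3)=-19/4: scale R3 → (0, 0, 0, 1)
  clear (0,3): R0 −= (-3/4)R3 → (1, 0, 0, 0)
  clear (2,3): R2 −= (1/2)R3 → (0, 0, 1, 0)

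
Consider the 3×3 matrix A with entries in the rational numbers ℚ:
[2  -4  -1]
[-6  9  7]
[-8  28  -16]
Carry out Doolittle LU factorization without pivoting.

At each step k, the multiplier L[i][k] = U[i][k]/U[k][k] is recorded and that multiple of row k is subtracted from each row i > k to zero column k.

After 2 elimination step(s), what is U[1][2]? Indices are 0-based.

U[1][2] = 4

[col 0] pivot 2
  R1 -= -3*R0 → (0, -3, 4)  (L[1][0] := -3)
  R2 -= -4*R0 → (0, 12, -20)  (L[2][0] := -4)
[col 1] pivot -3
  R2 -= -4*R1 → (0, 0, -4)  (L[2][1] := -4)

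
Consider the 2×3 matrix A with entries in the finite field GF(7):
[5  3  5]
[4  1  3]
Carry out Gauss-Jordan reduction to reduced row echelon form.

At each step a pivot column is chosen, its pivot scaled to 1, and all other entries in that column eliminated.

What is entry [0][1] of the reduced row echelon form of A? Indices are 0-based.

M[0][1] = 2

[1] R0 /= 5  ⇒  (1, 2, 1)
     R1 -= 4·R0  ⇒  (0, 0, 6)
column 1 empty below row 1
[2] R1 /= 6  ⇒  (0, 0, 1)
     R0 -= 1·R1  ⇒  (1, 2, 0)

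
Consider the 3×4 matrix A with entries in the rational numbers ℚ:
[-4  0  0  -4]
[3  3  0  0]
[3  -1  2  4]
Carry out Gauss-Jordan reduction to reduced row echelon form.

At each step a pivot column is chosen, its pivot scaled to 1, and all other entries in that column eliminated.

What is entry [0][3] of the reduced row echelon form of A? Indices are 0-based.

step 1: normalize row 0 (÷-4) = (1, 0, 0, 1)
  row 1: subtract 3×row0 = (0, 3, 0, -3)
  row 2: subtract 3×row0 = (0, -1, 2, 1)
step 2: normalize row 1 (÷3) = (0, 1, 0, -1)
  row 2: subtract -1×row1 = (0, 0, 2, 0)
step 3: normalize row 2 (÷2) = (0, 0, 1, 0)

M[0][3] = 1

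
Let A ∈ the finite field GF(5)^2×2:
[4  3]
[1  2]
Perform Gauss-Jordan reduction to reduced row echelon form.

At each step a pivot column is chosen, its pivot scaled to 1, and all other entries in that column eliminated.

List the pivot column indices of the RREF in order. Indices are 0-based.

pivot columns: 0

[1] R0 /= 4  ⇒  (1, 2)
     R1 -= 1·R0  ⇒  (0, 0)
column 1 empty below row 1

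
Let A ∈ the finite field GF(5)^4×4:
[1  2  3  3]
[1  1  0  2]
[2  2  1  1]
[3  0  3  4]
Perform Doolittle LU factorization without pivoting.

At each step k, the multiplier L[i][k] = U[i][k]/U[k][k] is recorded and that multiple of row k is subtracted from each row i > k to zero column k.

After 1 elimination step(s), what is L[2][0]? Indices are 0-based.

L[2][0] = 2

[col 0] pivot 1
  R1 -= 1*R0 → (0, 4, 2, 4)  (L[1][0] := 1)
  R2 -= 2*R0 → (0, 3, 0, 0)  (L[2][0] := 2)
  R3 -= 3*R0 → (0, 4, 4, 0)  (L[3][0] := 3)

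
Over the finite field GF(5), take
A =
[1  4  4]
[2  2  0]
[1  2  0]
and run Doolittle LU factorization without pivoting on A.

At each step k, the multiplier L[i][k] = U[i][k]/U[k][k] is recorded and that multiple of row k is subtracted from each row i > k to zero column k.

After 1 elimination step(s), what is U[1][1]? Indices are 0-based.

k=0: U[0][0]=1
  eliminate (1,0): mult=2, new row 1: (0, 4, 2); set L[1][0]=2
  eliminate (2,0): mult=1, new row 2: (0, 3, 1); set L[2][0]=1

U[1][1] = 4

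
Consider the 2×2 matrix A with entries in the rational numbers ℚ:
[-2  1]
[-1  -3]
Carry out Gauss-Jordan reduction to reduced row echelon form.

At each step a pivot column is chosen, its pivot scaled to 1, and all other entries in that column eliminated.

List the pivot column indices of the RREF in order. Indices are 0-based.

pivot(0,0)=-2: scale R0 → (1, -1/2)
  clear (1,0): R1 −= (-1)R0 → (0, -7/2)
pivot(1,1)=-7/2: scale R1 → (0, 1)
  clear (0,1): R0 −= (-1/2)R1 → (1, 0)

pivot columns: 0, 1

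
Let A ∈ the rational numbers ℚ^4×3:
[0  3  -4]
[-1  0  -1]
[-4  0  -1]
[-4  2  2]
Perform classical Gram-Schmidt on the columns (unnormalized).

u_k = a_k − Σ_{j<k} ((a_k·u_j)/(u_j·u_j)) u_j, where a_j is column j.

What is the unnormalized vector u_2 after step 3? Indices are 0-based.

Step 1: u_0 = a_0 = (0, -1, -4, -4).
Step 2: u_1 = a_1 − (-8/33)·u_0 = (3, -8/33, -32/33, 34/33).
Step 3: u_2 = a_2 − (-1/11)·u_0 − (-288/365)·u_1 = (-596/365, -468/365, -777/365, 894/365).

u_2 = (-596/365, -468/365, -777/365, 894/365)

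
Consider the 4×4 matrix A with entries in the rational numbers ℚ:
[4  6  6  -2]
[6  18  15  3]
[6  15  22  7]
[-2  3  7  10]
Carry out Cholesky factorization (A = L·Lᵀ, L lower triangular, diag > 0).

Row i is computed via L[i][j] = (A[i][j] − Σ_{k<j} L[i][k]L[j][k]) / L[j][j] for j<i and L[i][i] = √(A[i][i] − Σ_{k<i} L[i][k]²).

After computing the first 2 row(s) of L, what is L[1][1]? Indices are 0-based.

Step 1: L[0][0] = √(4) = 2.
  L[1][0] = (6) / L[0][0] = 3.
Step 2: L[1][1] = √(9) = 3.

L[1][1] = 3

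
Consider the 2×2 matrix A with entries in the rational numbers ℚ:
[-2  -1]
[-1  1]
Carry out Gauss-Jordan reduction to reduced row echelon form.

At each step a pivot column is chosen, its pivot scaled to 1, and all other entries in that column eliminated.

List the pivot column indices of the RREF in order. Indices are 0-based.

[1] R0 /= -2  ⇒  (1, 1/2)
     R1 -= -1·R0  ⇒  (0, 3/2)
[2] R1 /= 3/2  ⇒  (0, 1)
     R0 -= 1/2·R1  ⇒  (1, 0)

pivot columns: 0, 1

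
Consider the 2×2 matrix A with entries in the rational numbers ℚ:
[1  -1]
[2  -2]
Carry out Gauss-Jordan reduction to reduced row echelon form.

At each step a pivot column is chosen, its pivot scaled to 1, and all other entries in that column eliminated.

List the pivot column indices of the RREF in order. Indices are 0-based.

[1] R0 /= 1  ⇒  (1, -1)
     R1 -= 2·R0  ⇒  (0, 0)
column 1 empty below row 1

pivot columns: 0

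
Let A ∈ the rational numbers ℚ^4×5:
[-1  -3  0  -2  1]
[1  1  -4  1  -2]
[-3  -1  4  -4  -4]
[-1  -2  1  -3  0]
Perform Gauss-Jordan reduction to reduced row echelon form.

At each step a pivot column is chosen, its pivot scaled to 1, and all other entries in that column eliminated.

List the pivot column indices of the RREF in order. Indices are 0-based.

[1] R0 /= -1  ⇒  (1, 3, 0, 2, -1)
     R1 -= 1·R0  ⇒  (0, -2, -4, -1, -1)
     R2 -= -3·R0  ⇒  (0, 8, 4, 2, -7)
     R3 -= -1·R0  ⇒  (0, 1, 1, -1, -1)
[2] R1 /= -2  ⇒  (0, 1, 2, 1/2, 1/2)
     R0 -= 3·R1  ⇒  (1, 0, -6, 1/2, -5/2)
     R2 -= 8·R1  ⇒  (0, 0, -12, -2, -11)
     R3 -= 1·R1  ⇒  (0, 0, -1, -3/2, -3/2)
[3] R2 /= -12  ⇒  (0, 0, 1, 1/6, 11/12)
     R0 -= -6·R2  ⇒  (1, 0, 0, 3/2, 3)
     R1 -= 2·R2  ⇒  (0, 1, 0, 1/6, -4/3)
     R3 -= -1·R2  ⇒  (0, 0, 0, -4/3, -7/12)
[4] R3 /= -4/3  ⇒  (0, 0, 0, 1, 7/16)
     R0 -= 3/2·R3  ⇒  (1, 0, 0, 0, 75/32)
     R1 -= 1/6·R3  ⇒  (0, 1, 0, 0, -45/32)
     R2 -= 1/6·R3  ⇒  (0, 0, 1, 0, 27/32)

pivot columns: 0, 1, 2, 3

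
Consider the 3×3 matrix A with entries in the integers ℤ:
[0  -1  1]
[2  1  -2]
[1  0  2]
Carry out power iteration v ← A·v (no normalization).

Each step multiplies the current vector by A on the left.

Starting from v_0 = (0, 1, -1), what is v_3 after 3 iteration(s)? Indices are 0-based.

v_3 = (-9, 5, -17)

v_0 = (0, 1, -1).
v_1 = A·v_0 = (-2, 3, -2).
v_2 = A·v_1 = (-5, 3, -6).
v_3 = A·v_2 = (-9, 5, -17).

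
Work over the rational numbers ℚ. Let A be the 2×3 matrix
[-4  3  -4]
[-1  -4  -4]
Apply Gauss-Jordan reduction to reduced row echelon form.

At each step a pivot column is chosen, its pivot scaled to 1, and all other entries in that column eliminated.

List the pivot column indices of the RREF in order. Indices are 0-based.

step 1: normalize row 0 (÷-4) = (1, -3/4, 1)
  row 1: subtract -1×row0 = (0, -19/4, -3)
step 2: normalize row 1 (÷-19/4) = (0, 1, 12/19)
  row 0: subtract -3/4×row1 = (1, 0, 28/19)

pivot columns: 0, 1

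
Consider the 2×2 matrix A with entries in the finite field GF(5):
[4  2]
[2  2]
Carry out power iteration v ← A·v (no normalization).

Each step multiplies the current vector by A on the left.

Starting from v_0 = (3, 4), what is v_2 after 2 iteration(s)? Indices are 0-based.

v_0 = (3, 4).
v_1 = A·v_0 = (0, 4).
v_2 = A·v_1 = (3, 3).

v_2 = (3, 3)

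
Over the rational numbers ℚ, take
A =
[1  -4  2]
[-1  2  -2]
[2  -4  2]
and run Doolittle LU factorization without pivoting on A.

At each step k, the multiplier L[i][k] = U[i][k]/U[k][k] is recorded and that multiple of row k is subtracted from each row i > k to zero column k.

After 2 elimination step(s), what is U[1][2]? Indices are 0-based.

k=0: U[0][0]=1
  eliminate (1,0): mult=-1, new row 1: (0, -2, 0); set L[1][0]=-1
  eliminate (2,0): mult=2, new row 2: (0, 4, -2); set L[2][0]=2
k=1: U[1][1]=-2
  eliminate (2,1): mult=-2, new row 2: (0, 0, -2); set L[2][1]=-2

U[1][2] = 0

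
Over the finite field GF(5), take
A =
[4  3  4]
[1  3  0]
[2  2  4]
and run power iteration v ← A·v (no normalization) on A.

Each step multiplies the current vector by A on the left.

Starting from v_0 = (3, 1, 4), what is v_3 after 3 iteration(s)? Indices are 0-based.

v_0 = (3, 1, 4).
v_1 = A·v_0 = (1, 1, 4).
v_2 = A·v_1 = (3, 4, 0).
v_3 = A·v_2 = (4, 0, 4).

v_3 = (4, 0, 4)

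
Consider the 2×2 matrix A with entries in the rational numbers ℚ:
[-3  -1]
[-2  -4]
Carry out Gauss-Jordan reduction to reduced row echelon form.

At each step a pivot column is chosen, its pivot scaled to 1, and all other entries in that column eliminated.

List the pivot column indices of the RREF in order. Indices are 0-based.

step 1: normalize row 0 (÷-3) = (1, 1/3)
  row 1: subtract -2×row0 = (0, -10/3)
step 2: normalize row 1 (÷-10/3) = (0, 1)
  row 0: subtract 1/3×row1 = (1, 0)

pivot columns: 0, 1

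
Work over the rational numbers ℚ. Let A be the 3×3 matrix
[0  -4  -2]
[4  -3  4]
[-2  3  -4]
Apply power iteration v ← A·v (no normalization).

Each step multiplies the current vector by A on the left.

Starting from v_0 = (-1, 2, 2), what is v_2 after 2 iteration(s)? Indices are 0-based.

v_2 = (8, -42, 18)

v_0 = (-1, 2, 2).
v_1 = A·v_0 = (-12, -2, 0).
v_2 = A·v_1 = (8, -42, 18).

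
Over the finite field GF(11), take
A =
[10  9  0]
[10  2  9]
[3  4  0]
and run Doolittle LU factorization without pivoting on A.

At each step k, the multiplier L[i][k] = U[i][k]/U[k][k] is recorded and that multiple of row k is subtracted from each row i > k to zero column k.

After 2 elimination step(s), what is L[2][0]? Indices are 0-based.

k=0: U[0][0]=10
  eliminate (1,0): mult=1, new row 1: (0, 4, 9); set L[1][0]=1
  eliminate (2,0): mult=8, new row 2: (0, 9, 0); set L[2][0]=8
k=1: U[1][1]=4
  eliminate (2,1): mult=5, new row 2: (0, 0, 10); set L[2][1]=5

L[2][0] = 8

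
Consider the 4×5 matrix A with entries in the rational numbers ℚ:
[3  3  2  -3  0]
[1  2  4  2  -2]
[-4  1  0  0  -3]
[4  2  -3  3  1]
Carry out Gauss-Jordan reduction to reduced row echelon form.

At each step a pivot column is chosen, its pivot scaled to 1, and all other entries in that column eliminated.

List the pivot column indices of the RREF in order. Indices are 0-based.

step 1: normalize row 0 (÷3) = (1, 1, 2/3, -1, 0)
  row 1: subtract 1×row0 = (0, 1, 10/3, 3, -2)
  row 2: subtract -4×row0 = (0, 5, 8/3, -4, -3)
  row 3: subtract 4×row0 = (0, -2, -17/3, 7, 1)
step 2: normalize row 1 (÷1) = (0, 1, 10/3, 3, -2)
  row 0: subtract 1×row1 = (1, 0, -8/3, -4, 2)
  row 2: subtract 5×row1 = (0, 0, -14, -19, 7)
  row 3: subtract -2×row1 = (0, 0, 1, 13, -3)
step 3: normalize row 2 (÷-14) = (0, 0, 1, 19/14, -1/2)
  row 0: subtract -8/3×row2 = (1, 0, 0, -8/21, 2/3)
  row 1: subtract 10/3×row2 = (0, 1, 0, -32/21, -1/3)
  row 3: subtract 1×row2 = (0, 0, 0, 163/14, -5/2)
step 4: normalize row 3 (÷163/14) = (0, 0, 0, 1, -35/163)
  row 0: subtract -8/21×row3 = (1, 0, 0, 0, 286/489)
  row 1: subtract -32/21×row3 = (0, 1, 0, 0, -323/489)
  row 2: subtract 19/14×row3 = (0, 0, 1, 0, -34/163)

pivot columns: 0, 1, 2, 3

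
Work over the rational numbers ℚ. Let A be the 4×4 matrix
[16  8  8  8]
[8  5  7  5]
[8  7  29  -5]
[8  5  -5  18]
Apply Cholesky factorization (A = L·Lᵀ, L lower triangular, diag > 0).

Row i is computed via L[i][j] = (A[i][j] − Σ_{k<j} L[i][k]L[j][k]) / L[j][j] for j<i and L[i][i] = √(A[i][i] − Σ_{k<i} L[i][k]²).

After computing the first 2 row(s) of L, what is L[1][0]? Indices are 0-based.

L[1][0] = 2

Step 1: L[0][0] = √(16) = 4.
  L[1][0] = (8) / L[0][0] = 2.
Step 2: L[1][1] = √(1) = 1.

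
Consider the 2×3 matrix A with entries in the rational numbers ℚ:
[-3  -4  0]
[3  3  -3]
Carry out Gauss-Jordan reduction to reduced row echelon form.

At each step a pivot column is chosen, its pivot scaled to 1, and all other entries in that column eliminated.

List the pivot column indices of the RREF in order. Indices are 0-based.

[1] R0 /= -3  ⇒  (1, 4/3, 0)
     R1 -= 3·R0  ⇒  (0, -1, -3)
[2] R1 /= -1  ⇒  (0, 1, 3)
     R0 -= 4/3·R1  ⇒  (1, 0, -4)

pivot columns: 0, 1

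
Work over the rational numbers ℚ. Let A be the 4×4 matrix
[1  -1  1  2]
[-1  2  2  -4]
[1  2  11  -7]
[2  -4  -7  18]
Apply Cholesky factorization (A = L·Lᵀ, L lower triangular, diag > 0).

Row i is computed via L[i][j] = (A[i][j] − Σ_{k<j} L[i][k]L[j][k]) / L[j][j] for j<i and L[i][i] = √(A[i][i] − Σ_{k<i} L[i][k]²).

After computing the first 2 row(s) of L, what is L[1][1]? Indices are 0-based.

L[1][1] = 1

Step 1: L[0][0] = √(1) = 1.
  L[1][0] = (-1) / L[0][0] = -1.
Step 2: L[1][1] = √(1) = 1.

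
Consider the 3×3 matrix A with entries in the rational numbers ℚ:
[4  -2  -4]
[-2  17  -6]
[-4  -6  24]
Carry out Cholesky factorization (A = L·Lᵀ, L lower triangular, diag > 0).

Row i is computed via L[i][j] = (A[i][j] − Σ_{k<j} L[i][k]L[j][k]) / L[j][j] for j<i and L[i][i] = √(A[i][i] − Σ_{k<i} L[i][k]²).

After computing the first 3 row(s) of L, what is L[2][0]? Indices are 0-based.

L[2][0] = -2

Step 1: L[0][0] = √(4) = 2.
  L[1][0] = (-2) / L[0][0] = -1.
Step 2: L[1][1] = √(16) = 4.
  L[2][0] = (-4) / L[0][0] = -2.
  L[2][1] = (-8) / L[1][1] = -2.
Step 3: L[2][2] = √(16) = 4.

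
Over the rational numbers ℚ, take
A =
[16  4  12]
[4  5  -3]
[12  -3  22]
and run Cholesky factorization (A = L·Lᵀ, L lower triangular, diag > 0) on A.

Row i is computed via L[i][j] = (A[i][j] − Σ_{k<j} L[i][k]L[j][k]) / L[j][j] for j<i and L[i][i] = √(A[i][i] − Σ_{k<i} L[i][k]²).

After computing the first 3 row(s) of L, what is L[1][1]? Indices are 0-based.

L[1][1] = 2

Step 1: L[0][0] = √(16) = 4.
  L[1][0] = (4) / L[0][0] = 1.
Step 2: L[1][1] = √(4) = 2.
  L[2][0] = (12) / L[0][0] = 3.
  L[2][1] = (-6) / L[1][1] = -3.
Step 3: L[2][2] = √(4) = 2.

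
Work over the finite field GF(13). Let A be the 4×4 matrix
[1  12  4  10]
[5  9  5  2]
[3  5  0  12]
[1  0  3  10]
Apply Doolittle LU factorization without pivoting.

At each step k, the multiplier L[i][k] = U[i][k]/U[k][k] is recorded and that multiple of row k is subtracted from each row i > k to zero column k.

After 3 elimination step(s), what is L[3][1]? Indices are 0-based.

L[3][1] = 1

[col 0] pivot 1
  R1 -= 5*R0 → (0, 1, 11, 4)  (L[1][0] := 5)
  R2 -= 3*R0 → (0, 8, 1, 8)  (L[2][0] := 3)
  R3 -= 1*R0 → (0, 1, 12, 0)  (L[3][0] := 1)
[col 1] pivot 1
  R2 -= 8*R1 → (0, 0, 4, 2)  (L[2][1] := 8)
  R3 -= 1*R1 → (0, 0, 1, 9)  (L[3][1] := 1)
[col 2] pivot 4
  R3 -= 10*R2 → (0, 0, 0, 2)  (L[3][2] := 10)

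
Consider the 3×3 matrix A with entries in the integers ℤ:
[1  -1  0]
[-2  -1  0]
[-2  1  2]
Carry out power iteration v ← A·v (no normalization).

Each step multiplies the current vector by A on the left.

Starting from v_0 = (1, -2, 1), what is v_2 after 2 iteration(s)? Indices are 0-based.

v_0 = (1, -2, 1).
v_1 = A·v_0 = (3, 0, -2).
v_2 = A·v_1 = (3, -6, -10).

v_2 = (3, -6, -10)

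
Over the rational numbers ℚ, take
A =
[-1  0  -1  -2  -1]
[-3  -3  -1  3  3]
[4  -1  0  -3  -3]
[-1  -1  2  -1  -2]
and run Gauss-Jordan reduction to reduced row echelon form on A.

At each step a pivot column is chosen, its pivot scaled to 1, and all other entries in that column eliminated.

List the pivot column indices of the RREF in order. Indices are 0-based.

step 1: normalize row 0 (÷-1) = (1, 0, 1, 2, 1)
  row 1: subtract -3×row0 = (0, -3, 2, 9, 6)
  row 2: subtract 4×row0 = (0, -1, -4, -11, -7)
  row 3: subtract -1×row0 = (0, -1, 3, 1, -1)
step 2: normalize row 1 (÷-3) = (0, 1, -2/3, -3, -2)
  row 2: subtract -1×row1 = (0, 0, -14/3, -14, -9)
  row 3: subtract -1×row1 = (0, 0, 7/3, -2, -3)
step 3: normalize row 2 (÷-14/3) = (0, 0, 1, 3, 27/14)
  row 0: subtract 1×row2 = (1, 0, 0, -1, -13/14)
  row 1: subtract -2/3×row2 = (0, 1, 0, -1, -5/7)
  row 3: subtract 7/3×row2 = (0, 0, 0, -9, -15/2)
step 4: normalize row 3 (÷-9) = (0, 0, 0, 1, 5/6)
  row 0: subtract -1×row3 = (1, 0, 0, 0, -2/21)
  row 1: subtract -1×row3 = (0, 1, 0, 0, 5/42)
  row 2: subtract 3×row3 = (0, 0, 1, 0, -4/7)

pivot columns: 0, 1, 2, 3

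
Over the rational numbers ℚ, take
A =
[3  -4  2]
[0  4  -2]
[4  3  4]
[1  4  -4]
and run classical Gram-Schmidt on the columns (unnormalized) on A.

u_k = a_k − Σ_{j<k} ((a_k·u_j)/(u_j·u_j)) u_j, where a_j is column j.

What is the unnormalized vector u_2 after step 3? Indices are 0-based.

Step 1: u_0 = a_0 = (3, 0, 4, 1).
Step 2: u_1 = a_1 − (2/13)·u_0 = (-58/13, 4, 31/13, 50/13).
Step 3: u_2 = a_2 − (9/13)·u_0 − (-296/733)·u_1 = (-1377/733, -282/733, 1608/733, -2301/733).

u_2 = (-1377/733, -282/733, 1608/733, -2301/733)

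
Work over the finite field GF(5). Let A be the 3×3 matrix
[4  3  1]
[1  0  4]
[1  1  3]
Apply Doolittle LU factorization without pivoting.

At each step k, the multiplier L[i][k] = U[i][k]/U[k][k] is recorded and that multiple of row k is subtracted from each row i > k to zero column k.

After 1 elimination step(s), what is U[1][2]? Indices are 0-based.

U[1][2] = 0

k=0: U[0][0]=4
  eliminate (1,0): mult=4, new row 1: (0, 3, 0); set L[1][0]=4
  eliminate (2,0): mult=4, new row 2: (0, 4, 4); set L[2][0]=4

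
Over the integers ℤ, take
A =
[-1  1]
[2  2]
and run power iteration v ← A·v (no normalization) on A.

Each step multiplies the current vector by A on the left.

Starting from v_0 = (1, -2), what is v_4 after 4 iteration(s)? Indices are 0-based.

v_4 = (-7, -58)

v_0 = (1, -2).
v_1 = A·v_0 = (-3, -2).
v_2 = A·v_1 = (1, -10).
v_3 = A·v_2 = (-11, -18).
v_4 = A·v_3 = (-7, -58).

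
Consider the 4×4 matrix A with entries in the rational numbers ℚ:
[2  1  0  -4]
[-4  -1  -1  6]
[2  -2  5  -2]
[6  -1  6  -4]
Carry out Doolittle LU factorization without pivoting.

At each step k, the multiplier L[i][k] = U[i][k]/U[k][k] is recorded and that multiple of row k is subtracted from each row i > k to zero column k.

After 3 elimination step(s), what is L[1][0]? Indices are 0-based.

[col 0] pivot 2
  R1 -= -2*R0 → (0, 1, -1, -2)  (L[1][0] := -2)
  R2 -= 1*R0 → (0, -3, 5, 2)  (L[2][0] := 1)
  R3 -= 3*R0 → (0, -4, 6, 8)  (L[3][0] := 3)
[col 1] pivot 1
  R2 -= -3*R1 → (0, 0, 2, -4)  (L[2][1] := -3)
  R3 -= -4*R1 → (0, 0, 2, 0)  (L[3][1] := -4)
[col 2] pivot 2
  R3 -= 1*R2 → (0, 0, 0, 4)  (L[3][2] := 1)

L[1][0] = -2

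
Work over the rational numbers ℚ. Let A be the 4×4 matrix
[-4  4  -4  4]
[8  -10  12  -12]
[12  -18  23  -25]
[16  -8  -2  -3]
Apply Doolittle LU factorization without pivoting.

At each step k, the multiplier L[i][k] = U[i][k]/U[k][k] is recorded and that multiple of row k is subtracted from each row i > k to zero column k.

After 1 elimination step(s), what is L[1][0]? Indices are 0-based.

[col 0] pivot -4
  R1 -= -2*R0 → (0, -2, 4, -4)  (L[1][0] := -2)
  R2 -= -3*R0 → (0, -6, 11, -13)  (L[2][0] := -3)
  R3 -= -4*R0 → (0, 8, -18, 13)  (L[3][0] := -4)

L[1][0] = -2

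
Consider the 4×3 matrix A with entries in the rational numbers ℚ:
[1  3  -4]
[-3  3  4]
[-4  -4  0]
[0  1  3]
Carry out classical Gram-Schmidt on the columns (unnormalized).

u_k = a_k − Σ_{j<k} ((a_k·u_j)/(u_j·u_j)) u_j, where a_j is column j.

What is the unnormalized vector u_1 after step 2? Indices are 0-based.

u_1 = (34/13, 54/13, -32/13, 1)

Step 1: u_0 = a_0 = (1, -3, -4, 0).
Step 2: u_1 = a_1 − (5/13)·u_0 = (34/13, 54/13, -32/13, 1).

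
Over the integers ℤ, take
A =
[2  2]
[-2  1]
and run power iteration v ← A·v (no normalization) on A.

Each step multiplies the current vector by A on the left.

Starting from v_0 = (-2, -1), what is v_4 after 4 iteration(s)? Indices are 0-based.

v_0 = (-2, -1).
v_1 = A·v_0 = (-6, 3).
v_2 = A·v_1 = (-6, 15).
v_3 = A·v_2 = (18, 27).
v_4 = A·v_3 = (90, -9).

v_4 = (90, -9)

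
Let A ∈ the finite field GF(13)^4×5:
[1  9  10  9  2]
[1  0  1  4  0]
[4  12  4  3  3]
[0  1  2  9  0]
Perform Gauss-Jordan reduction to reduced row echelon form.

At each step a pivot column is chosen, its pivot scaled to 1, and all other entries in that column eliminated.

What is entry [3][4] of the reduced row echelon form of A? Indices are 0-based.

step 1: normalize row 0 (÷1) = (1, 9, 10, 9, 2)
  row 1: subtract 1×row0 = (0, 4, 4, 8, 11)
  row 2: subtract 4×row0 = (0, 2, 3, 6, 8)
step 2: normalize row 1 (÷4) = (0, 1, 1, 2, 6)
  row 0: subtract 9×row1 = (1, 0, 1, 4, 0)
  row 2: subtract 2×row1 = (0, 0, 1, 2, 9)
  row 3: subtract 1×row1 = (0, 0, 1, 7, 7)
step 3: normalize row 2 (÷1) = (0, 0, 1, 2, 9)
  row 0: subtract 1×row2 = (1, 0, 0, 2, 4)
  row 1: subtract 1×row2 = (0, 1, 0, 0, 10)
  row 3: subtract 1×row2 = (0, 0, 0, 5, 11)
step 4: normalize row 3 (÷5) = (0, 0, 0, 1, 10)
  row 0: subtract 2×row3 = (1, 0, 0, 0, 10)
  row 2: subtract 2×row3 = (0, 0, 1, 0, 2)

M[3][4] = 10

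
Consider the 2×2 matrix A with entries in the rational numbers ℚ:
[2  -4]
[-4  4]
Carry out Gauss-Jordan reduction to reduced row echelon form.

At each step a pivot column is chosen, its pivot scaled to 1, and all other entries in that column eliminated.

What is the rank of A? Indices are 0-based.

rank = 2

pivot(0,0)=2: scale R0 → (1, -2)
  clear (1,0): R1 −= (-4)R0 → (0, -4)
pivot(1,1)=-4: scale R1 → (0, 1)
  clear (0,1): R0 −= (-2)R1 → (1, 0)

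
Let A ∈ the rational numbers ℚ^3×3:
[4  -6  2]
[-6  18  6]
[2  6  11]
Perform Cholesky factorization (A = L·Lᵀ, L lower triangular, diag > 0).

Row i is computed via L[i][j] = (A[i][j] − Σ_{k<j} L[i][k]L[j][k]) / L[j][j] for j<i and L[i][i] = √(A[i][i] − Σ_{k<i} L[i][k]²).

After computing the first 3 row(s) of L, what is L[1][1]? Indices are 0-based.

L[1][1] = 3

Step 1: L[0][0] = √(4) = 2.
  L[1][0] = (-6) / L[0][0] = -3.
Step 2: L[1][1] = √(9) = 3.
  L[2][0] = (2) / L[0][0] = 1.
  L[2][1] = (9) / L[1][1] = 3.
Step 3: L[2][2] = √(1) = 1.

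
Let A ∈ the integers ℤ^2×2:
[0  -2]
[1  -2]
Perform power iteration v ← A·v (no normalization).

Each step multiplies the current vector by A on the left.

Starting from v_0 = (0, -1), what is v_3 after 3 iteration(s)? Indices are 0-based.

v_0 = (0, -1).
v_1 = A·v_0 = (2, 2).
v_2 = A·v_1 = (-4, -2).
v_3 = A·v_2 = (4, 0).

v_3 = (4, 0)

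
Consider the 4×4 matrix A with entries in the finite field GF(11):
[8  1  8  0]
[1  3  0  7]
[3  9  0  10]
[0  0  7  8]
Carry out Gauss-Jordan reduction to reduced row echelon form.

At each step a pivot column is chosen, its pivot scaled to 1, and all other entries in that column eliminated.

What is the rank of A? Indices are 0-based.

pivot(0,0)=8: scale R0 → (1, 7, 1, 0)
  clear (1,0): R1 −= (1)R0 → (0, 7, 10, 7)
  clear (2,0): R2 −= (3)R0 → (0, 10, 8, 10)
pivot(1,1)=7: scale R1 → (0, 1, 3, 1)
  clear (0,1): R0 −= (7)R1 → (1, 0, 2, 4)
  clear (2,1): R2 −= (10)R1 → (0, 0, 0, 0)
pivot(2,2): swap R2↔R3
pivot(2,2)=7: scale R2 → (0, 0, 1, 9)
  clear (0,2): R0 −= (2)R2 → (1, 0, 0, 8)
  clear (1,2): R1 −= (3)R2 → (0, 1, 0, 7)
col 3: no nonzero at/below row 3; advance.

rank = 3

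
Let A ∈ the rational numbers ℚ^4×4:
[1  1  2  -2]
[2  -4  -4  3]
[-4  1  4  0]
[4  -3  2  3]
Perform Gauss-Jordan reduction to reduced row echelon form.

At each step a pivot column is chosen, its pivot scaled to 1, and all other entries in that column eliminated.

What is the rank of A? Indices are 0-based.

pivot(0,0)=1: scale R0 → (1, 1, 2, -2)
  clear (1,0): R1 −= (2)R0 → (0, -6, -8, 7)
  clear (2,0): R2 −= (-4)R0 → (0, 5, 12, -8)
  clear (3,0): R3 −= (4)R0 → (0, -7, -6, 11)
pivot(1,1)=-6: scale R1 → (0, 1, 4/3, -7/6)
  clear (0,1): R0 −= (1)R1 → (1, 0, 2/3, -5/6)
  clear (2,1): R2 −= (5)R1 → (0, 0, 16/3, -13/6)
  clear (3,1): R3 −= (-7)R1 → (0, 0, 10/3, 17/6)
pivot(2,2)=16/3: scale R2 → (0, 0, 1, -13/32)
  clear (0,2): R0 −= (2/3)R2 → (1, 0, 0, -9/16)
  clear (1,2): R1 −= (4/3)R2 → (0, 1, 0, -5/8)
  clear (3,2): R3 −= (10/3)R2 → (0, 0, 0, 67/16)
pivot(3,3)=67/16: scale R3 → (0, 0, 0, 1)
  clear (0,3): R0 −= (-9/16)R3 → (1, 0, 0, 0)
  clear (1,3): R1 −= (-5/8)R3 → (0, 1, 0, 0)
  clear (2,3): R2 −= (-13/32)R3 → (0, 0, 1, 0)

rank = 4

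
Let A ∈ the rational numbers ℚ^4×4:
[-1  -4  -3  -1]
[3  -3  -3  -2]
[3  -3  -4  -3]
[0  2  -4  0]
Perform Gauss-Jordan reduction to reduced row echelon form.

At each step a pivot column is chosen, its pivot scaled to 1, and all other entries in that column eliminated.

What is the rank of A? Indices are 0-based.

rank = 4

step 1: normalize row 0 (÷-1) = (1, 4, 3, 1)
  row 1: subtract 3×row0 = (0, -15, -12, -5)
  row 2: subtract 3×row0 = (0, -15, -13, -6)
step 2: normalize row 1 (÷-15) = (0, 1, 4/5, 1/3)
  row 0: subtract 4×row1 = (1, 0, -1/5, -1/3)
  row 2: subtract -15×row1 = (0, 0, -1, -1)
  row 3: subtract 2×row1 = (0, 0, -28/5, -2/3)
step 3: normalize row 2 (÷-1) = (0, 0, 1, 1)
  row 0: subtract -1/5×row2 = (1, 0, 0, -2/15)
  row 1: subtract 4/5×row2 = (0, 1, 0, -7/15)
  row 3: subtract -28/5×row2 = (0, 0, 0, 74/15)
step 4: normalize row 3 (÷74/15) = (0, 0, 0, 1)
  row 0: subtract -2/15×row3 = (1, 0, 0, 0)
  row 1: subtract -7/15×row3 = (0, 1, 0, 0)
  row 2: subtract 1×row3 = (0, 0, 1, 0)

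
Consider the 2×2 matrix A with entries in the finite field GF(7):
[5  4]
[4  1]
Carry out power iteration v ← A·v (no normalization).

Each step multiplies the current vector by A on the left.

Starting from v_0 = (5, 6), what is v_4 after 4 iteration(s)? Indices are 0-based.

v_4 = (2, 5)

v_0 = (5, 6).
v_1 = A·v_0 = (0, 5).
v_2 = A·v_1 = (6, 5).
v_3 = A·v_2 = (1, 1).
v_4 = A·v_3 = (2, 5).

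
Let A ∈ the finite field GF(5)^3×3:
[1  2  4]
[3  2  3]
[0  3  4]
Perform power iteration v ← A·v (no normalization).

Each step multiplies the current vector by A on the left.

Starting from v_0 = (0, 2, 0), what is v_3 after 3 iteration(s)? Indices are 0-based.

v_0 = (0, 2, 0).
v_1 = A·v_0 = (4, 4, 1).
v_2 = A·v_1 = (1, 3, 1).
v_3 = A·v_2 = (1, 2, 3).

v_3 = (1, 2, 3)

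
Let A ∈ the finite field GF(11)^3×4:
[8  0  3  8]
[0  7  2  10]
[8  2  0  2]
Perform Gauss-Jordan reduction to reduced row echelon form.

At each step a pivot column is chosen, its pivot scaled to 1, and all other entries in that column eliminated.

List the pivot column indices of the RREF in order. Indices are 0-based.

[1] R0 /= 8  ⇒  (1, 0, 10, 1)
     R2 -= 8·R0  ⇒  (0, 2, 8, 5)
[2] R1 /= 7  ⇒  (0, 1, 5, 3)
     R2 -= 2·R1  ⇒  (0, 0, 9, 10)
[3] R2 /= 9  ⇒  (0, 0, 1, 6)
     R0 -= 10·R2  ⇒  (1, 0, 0, 7)
     R1 -= 5·R2  ⇒  (0, 1, 0, 6)

pivot columns: 0, 1, 2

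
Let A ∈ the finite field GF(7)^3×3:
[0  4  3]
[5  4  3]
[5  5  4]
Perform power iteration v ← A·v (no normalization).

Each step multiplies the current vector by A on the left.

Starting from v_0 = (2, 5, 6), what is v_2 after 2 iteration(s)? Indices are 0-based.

v_2 = (5, 6, 1)

v_0 = (2, 5, 6).
v_1 = A·v_0 = (3, 6, 3).
v_2 = A·v_1 = (5, 6, 1).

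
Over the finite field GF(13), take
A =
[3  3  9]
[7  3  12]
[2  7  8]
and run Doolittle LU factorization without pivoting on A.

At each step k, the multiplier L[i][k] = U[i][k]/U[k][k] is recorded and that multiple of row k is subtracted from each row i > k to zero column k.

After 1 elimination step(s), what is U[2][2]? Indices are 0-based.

U[2][2] = 2

k=0: U[0][0]=3
  eliminate (1,0): mult=11, new row 1: (0, 9, 4); set L[1][0]=11
  eliminate (2,0): mult=5, new row 2: (0, 5, 2); set L[2][0]=5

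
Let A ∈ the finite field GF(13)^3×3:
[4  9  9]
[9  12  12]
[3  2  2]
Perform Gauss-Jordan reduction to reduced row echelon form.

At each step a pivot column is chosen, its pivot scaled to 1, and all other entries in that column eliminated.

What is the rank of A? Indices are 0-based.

rank = 2

[1] R0 /= 4  ⇒  (1, 12, 12)
     R1 -= 9·R0  ⇒  (0, 8, 8)
     R2 -= 3·R0  ⇒  (0, 5, 5)
[2] R1 /= 8  ⇒  (0, 1, 1)
     R0 -= 12·R1  ⇒  (1, 0, 0)
     R2 -= 5·R1  ⇒  (0, 0, 0)
column 2 empty below row 2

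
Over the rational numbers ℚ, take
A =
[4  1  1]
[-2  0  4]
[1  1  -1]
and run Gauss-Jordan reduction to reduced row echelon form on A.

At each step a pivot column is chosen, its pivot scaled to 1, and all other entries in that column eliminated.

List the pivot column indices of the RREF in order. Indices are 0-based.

pivot(0,0)=4: scale R0 → (1, 1/4, 1/4)
  clear (1,0): R1 −= (-2)R0 → (0, 1/2, 9/2)
  clear (2,0): R2 −= (1)R0 → (0, 3/4, -5/4)
pivot(1,1)=1/2: scale R1 → (0, 1, 9)
  clear (0,1): R0 −= (1/4)R1 → (1, 0, -2)
  clear (2,1): R2 −= (3/4)R1 → (0, 0, -8)
pivot(2,2)=-8: scale R2 → (0, 0, 1)
  clear (0,2): R0 −= (-2)R2 → (1, 0, 0)
  clear (1,2): R1 −= (9)R2 → (0, 1, 0)

pivot columns: 0, 1, 2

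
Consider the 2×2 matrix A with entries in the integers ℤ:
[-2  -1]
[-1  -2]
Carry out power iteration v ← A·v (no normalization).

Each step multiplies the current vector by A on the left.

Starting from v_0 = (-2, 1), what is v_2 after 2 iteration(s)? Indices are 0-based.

v_0 = (-2, 1).
v_1 = A·v_0 = (3, 0).
v_2 = A·v_1 = (-6, -3).

v_2 = (-6, -3)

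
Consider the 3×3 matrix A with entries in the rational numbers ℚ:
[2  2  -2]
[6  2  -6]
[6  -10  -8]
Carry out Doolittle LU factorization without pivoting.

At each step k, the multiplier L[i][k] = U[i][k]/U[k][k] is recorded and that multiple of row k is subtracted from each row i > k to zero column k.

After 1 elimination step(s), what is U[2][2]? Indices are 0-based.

U[2][2] = -2

k=0: U[0][0]=2
  eliminate (1,0): mult=3, new row 1: (0, -4, 0); set L[1][0]=3
  eliminate (2,0): mult=3, new row 2: (0, -16, -2); set L[2][0]=3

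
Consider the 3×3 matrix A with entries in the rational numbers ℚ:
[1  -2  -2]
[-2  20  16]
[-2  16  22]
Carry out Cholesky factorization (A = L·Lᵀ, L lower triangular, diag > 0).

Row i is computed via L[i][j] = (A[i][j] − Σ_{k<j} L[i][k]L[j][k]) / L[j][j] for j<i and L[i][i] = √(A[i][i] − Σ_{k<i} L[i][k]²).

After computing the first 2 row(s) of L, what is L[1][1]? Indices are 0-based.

L[1][1] = 4

Step 1: L[0][0] = √(1) = 1.
  L[1][0] = (-2) / L[0][0] = -2.
Step 2: L[1][1] = √(16) = 4.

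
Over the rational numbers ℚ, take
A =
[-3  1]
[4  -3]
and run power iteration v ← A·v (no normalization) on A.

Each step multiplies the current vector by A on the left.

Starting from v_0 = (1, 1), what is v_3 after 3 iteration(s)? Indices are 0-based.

v_0 = (1, 1).
v_1 = A·v_0 = (-2, 1).
v_2 = A·v_1 = (7, -11).
v_3 = A·v_2 = (-32, 61).

v_3 = (-32, 61)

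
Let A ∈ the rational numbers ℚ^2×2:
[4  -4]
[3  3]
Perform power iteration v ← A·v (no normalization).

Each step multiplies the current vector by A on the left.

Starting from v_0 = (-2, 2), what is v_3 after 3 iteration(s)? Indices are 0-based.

v_0 = (-2, 2).
v_1 = A·v_0 = (-16, 0).
v_2 = A·v_1 = (-64, -48).
v_3 = A·v_2 = (-64, -336).

v_3 = (-64, -336)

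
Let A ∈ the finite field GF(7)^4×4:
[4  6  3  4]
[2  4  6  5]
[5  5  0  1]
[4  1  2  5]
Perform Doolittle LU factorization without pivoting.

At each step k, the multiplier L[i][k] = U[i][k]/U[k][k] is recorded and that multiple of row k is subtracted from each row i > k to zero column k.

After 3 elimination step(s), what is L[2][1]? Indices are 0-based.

L[2][1] = 1

k=0: U[0][0]=4
  eliminate (1,0): mult=4, new row 1: (0, 1, 1, 3); set L[1][0]=4
  eliminate (2,0): mult=3, new row 2: (0, 1, 5, 3); set L[2][0]=3
  eliminate (3,0): mult=1, new row 3: (0, 2, 6, 1); set L[3][0]=1
k=1: U[1][1]=1
  eliminate (2,1): mult=1, new row 2: (0, 0, 4, 0); set L[2][1]=1
  eliminate (3,1): mult=2, new row 3: (0, 0, 4, 2); set L[3][1]=2
k=2: U[2][2]=4
  eliminate (3,2): mult=1, new row 3: (0, 0, 0, 2); set L[3][2]=1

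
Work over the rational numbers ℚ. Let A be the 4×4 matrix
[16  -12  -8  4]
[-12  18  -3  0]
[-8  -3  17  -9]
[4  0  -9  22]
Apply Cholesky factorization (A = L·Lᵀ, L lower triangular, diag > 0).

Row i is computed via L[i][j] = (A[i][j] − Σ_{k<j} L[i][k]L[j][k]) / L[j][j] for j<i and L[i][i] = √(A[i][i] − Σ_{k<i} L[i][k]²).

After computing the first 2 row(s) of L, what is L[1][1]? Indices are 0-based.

Step 1: L[0][0] = √(16) = 4.
  L[1][0] = (-12) / L[0][0] = -3.
Step 2: L[1][1] = √(9) = 3.

L[1][1] = 3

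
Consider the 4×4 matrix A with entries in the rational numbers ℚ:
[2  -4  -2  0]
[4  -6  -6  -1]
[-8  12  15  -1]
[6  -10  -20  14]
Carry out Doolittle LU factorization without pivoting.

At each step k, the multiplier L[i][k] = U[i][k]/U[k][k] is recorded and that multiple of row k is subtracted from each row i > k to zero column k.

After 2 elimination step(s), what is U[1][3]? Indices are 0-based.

Step 1: pivot at (0,0) is 2.
  row1 ← row1 − (2)·row0  ⇒  L[1][0]=2, U row1=(0, 2, -2, -1)
  row2 ← row2 − (-4)·row0  ⇒  L[2][0]=-4, U row2=(0, -4, 7, -1)
  row3 ← row3 − (3)·row0  ⇒  L[3][0]=3, U row3=(0, 2, -14, 14)
Step 2: pivot at (1,1) is 2.
  row2 ← row2 − (-2)·row1  ⇒  L[2][1]=-2, U row2=(0, 0, 3, -3)
  row3 ← row3 − (1)·row1  ⇒  L[3][1]=1, U row3=(0, 0, -12, 15)

U[1][3] = -1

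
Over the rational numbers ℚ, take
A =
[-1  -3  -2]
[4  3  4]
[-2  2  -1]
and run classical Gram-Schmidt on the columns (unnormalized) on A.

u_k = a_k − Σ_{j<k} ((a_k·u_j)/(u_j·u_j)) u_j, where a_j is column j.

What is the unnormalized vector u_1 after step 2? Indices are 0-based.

Step 1: u_0 = a_0 = (-1, 4, -2).
Step 2: u_1 = a_1 − (11/21)·u_0 = (-52/21, 19/21, 64/21).

u_1 = (-52/21, 19/21, 64/21)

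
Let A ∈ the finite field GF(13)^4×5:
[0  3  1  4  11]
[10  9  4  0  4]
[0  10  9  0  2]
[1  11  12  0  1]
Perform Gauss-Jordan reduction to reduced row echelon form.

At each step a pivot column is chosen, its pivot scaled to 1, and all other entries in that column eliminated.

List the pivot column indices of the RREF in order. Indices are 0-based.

pivot(0,0): swap R0↔R1
pivot(0,0)=10: scale R0 → (1, 10, 3, 0, 3)
  clear (3,0): R3 −= (1)R0 → (0, 1, 9, 0, 11)
pivot(1,1)=3: scale R1 → (0, 1, 9, 10, 8)
  clear (0,1): R0 −= (10)R1 → (1, 0, 4, 4, 1)
  clear (2,1): R2 −= (10)R1 → (0, 0, 10, 4, 0)
  clear (3,1): R3 −= (1)R1 → (0, 0, 0, 3, 3)
pivot(2,2)=10: scale R2 → (0, 0, 1, 3, 0)
  clear (0,2): R0 −= (4)R2 → (1, 0, 0, 5, 1)
  clear (1,2): R1 −= (9)R2 → (0, 1, 0, 9, 8)
pivot(3,3)=3: scale R3 → (0, 0, 0, 1, 1)
  clear (0,3): R0 −= (5)R3 → (1, 0, 0, 0, 9)
  clear (1,3): R1 −= (9)R3 → (0, 1, 0, 0, 12)
  clear (2,3): R2 −= (3)R3 → (0, 0, 1, 0, 10)

pivot columns: 0, 1, 2, 3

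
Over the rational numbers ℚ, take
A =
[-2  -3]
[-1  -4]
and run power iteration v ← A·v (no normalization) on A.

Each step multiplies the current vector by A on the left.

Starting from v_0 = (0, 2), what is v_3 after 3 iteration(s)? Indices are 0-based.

v_3 = (-186, -188)

v_0 = (0, 2).
v_1 = A·v_0 = (-6, -8).
v_2 = A·v_1 = (36, 38).
v_3 = A·v_2 = (-186, -188).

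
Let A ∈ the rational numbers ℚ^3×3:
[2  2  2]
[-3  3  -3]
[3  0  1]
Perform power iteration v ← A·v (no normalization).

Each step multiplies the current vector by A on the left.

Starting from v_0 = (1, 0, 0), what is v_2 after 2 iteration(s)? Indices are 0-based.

v_2 = (4, -24, 9)

v_0 = (1, 0, 0).
v_1 = A·v_0 = (2, -3, 3).
v_2 = A·v_1 = (4, -24, 9).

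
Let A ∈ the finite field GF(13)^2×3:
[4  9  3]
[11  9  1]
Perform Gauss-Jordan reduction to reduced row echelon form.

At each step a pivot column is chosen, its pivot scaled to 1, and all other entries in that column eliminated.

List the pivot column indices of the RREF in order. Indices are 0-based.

pivot columns: 0, 1

[1] R0 /= 4  ⇒  (1, 12, 4)
     R1 -= 11·R0  ⇒  (0, 7, 9)
[2] R1 /= 7  ⇒  (0, 1, 5)
     R0 -= 12·R1  ⇒  (1, 0, 9)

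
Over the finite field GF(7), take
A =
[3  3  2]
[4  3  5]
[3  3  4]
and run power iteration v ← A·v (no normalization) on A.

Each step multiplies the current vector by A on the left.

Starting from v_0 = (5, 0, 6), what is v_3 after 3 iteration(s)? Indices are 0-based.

v_3 = (1, 1, 5)

v_0 = (5, 0, 6).
v_1 = A·v_0 = (6, 1, 4).
v_2 = A·v_1 = (1, 5, 2).
v_3 = A·v_2 = (1, 1, 5).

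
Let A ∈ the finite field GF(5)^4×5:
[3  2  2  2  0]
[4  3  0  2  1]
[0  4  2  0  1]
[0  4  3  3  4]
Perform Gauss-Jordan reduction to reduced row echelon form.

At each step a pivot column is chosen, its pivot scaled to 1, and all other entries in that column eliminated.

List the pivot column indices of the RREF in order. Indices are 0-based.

pivot columns: 0, 1, 2, 3

[1] R0 /= 3  ⇒  (1, 4, 4, 4, 0)
     R1 -= 4·R0  ⇒  (0, 2, 4, 1, 1)
[2] R1 /= 2  ⇒  (0, 1, 2, 3, 3)
     R0 -= 4·R1  ⇒  (1, 0, 1, 2, 3)
     R2 -= 4·R1  ⇒  (0, 0, 4, 3, 4)
     R3 -= 4·R1  ⇒  (0, 0, 0, 1, 2)
[3] R2 /= 4  ⇒  (0, 0, 1, 2, 1)
     R0 -= 1·R2  ⇒  (1, 0, 0, 0, 2)
     R1 -= 2·R2  ⇒  (0, 1, 0, 4, 1)
[4] R3 /= 1  ⇒  (0, 0, 0, 1, 2)
     R1 -= 4·R3  ⇒  (0, 1, 0, 0, 3)
     R2 -= 2·R3  ⇒  (0, 0, 1, 0, 2)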